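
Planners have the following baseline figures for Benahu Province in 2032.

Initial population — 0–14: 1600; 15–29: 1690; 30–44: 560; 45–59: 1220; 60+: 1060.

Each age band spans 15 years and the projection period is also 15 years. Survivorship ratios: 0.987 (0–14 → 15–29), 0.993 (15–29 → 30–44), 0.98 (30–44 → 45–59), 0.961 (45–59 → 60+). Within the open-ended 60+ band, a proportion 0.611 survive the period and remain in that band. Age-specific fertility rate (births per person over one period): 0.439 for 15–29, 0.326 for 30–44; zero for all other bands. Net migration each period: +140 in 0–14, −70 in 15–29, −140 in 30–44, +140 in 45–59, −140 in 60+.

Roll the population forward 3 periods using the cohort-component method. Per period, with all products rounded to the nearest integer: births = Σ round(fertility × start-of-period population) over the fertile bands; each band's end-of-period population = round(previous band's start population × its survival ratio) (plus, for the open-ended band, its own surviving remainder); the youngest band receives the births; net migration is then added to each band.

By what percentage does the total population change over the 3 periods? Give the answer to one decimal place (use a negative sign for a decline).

[period 1]
Births: 1690 × 0.439 = 742, 560 × 0.326 = 183 → 925
15–29: 1600 × 0.987 = 1579
30–44: 1690 × 0.993 = 1678
45–59: 560 × 0.98 = 549
60+: 1220 × 0.961 + 1060 × 0.611 = 1172 + 648 = 1820
Net migration: 0–14 + 140 → 1065; 15–29 − 70 → 1509; 30–44 − 140 → 1538; 45–59 + 140 → 689; 60+ − 140 → 1680
Population now: 0–14=1065, 15–29=1509, 30–44=1538, 45–59=689, 60+=1680
[period 2]
Births: 1509 × 0.439 = 662, 1538 × 0.326 = 501 → 1163
15–29: 1065 × 0.987 = 1051
30–44: 1509 × 0.993 = 1498
45–59: 1538 × 0.98 = 1507
60+: 689 × 0.961 + 1680 × 0.611 = 662 + 1026 = 1688
Net migration: 0–14 + 140 → 1303; 15–29 − 70 → 981; 30–44 − 140 → 1358; 45–59 + 140 → 1647; 60+ − 140 → 1548
Population now: 0–14=1303, 15–29=981, 30–44=1358, 45–59=1647, 60+=1548
[period 3]
Births: 981 × 0.439 = 431, 1358 × 0.326 = 443 → 874
15–29: 1303 × 0.987 = 1286
30–44: 981 × 0.993 = 974
45–59: 1358 × 0.98 = 1331
60+: 1647 × 0.961 + 1548 × 0.611 = 1583 + 946 = 2529
Net migration: 0–14 + 140 → 1014; 15–29 − 70 → 1216; 30–44 − 140 → 834; 45–59 + 140 → 1471; 60+ − 140 → 2389
Population now: 0–14=1014, 15–29=1216, 30–44=834, 45–59=1471, 60+=2389
Total: 6130 → 6924; change = 794; percentage change = 13.0%

13.0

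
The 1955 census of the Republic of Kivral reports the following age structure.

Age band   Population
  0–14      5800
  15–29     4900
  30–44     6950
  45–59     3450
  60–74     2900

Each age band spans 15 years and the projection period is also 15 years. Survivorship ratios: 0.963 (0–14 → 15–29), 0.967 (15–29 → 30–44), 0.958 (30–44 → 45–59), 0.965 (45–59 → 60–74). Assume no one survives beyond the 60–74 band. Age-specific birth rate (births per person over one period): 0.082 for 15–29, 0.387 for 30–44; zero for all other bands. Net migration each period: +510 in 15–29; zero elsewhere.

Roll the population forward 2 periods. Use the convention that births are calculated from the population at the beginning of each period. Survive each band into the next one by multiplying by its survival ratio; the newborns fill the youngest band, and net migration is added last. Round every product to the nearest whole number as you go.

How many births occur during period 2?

(Bands numbered youngest = 1 to oldest = 5.)
— Period 1 —
Births: 4900 × 0.082 = 402  |  6950 × 0.387 = 2690 ⇒ total 3092
Band 2: 5800 × 0.963 = 5585
Band 3: 4900 × 0.967 = 4738
Band 4: 6950 × 0.958 = 6658
Band 5: 3450 × 0.965 = 3329
Net migration: Band 2 + 510 → 6095
→ [3092, 6095, 4738, 6658, 3329]
— Period 2 —
Births: 6095 × 0.082 = 500  |  4738 × 0.387 = 1834 ⇒ total 2334
Band 2: 3092 × 0.963 = 2978
Band 3: 6095 × 0.967 = 5894
Band 4: 4738 × 0.958 = 4539
Band 5: 6658 × 0.965 = 6425
Net migration: Band 2 + 510 → 3488
→ [2334, 3488, 5894, 4539, 6425]

2334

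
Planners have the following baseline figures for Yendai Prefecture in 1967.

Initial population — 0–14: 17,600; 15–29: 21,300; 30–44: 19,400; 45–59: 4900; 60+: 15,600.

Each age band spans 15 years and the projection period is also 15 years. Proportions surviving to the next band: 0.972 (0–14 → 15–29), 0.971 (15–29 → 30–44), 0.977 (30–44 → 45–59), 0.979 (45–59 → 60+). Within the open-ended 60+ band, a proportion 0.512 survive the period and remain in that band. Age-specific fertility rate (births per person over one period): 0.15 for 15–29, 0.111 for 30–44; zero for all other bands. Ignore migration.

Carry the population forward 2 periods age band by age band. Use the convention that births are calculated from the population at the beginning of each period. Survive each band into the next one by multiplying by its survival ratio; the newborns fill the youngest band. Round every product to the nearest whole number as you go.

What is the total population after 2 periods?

71978

Period 1.
Births: 21300 × 0.15 = 3195 ; 19400 × 0.111 = 2153 ⇒ total 5348
15–29: 17600 × 0.972 = 17107
30–44: 21300 × 0.971 = 20682
45–59: 19400 × 0.977 = 18954
60+: 4900 × 0.979 + 15600 × 0.512 = 4797 + 7987 = 12784
Giving 5348 / 17107 / 20682 / 18954 / 12784.
Period 2.
Births: 17107 × 0.15 = 2566 ; 20682 × 0.111 = 2296 ⇒ total 4862
15–29: 5348 × 0.972 = 5198
30–44: 17107 × 0.971 = 16611
45–59: 20682 × 0.977 = 20206
60+: 18954 × 0.979 + 12784 × 0.512 = 18556 + 6545 = 25101
Giving 4862 / 5198 / 16611 / 20206 / 25101.
Total after period 2: 4862 + 5198 + 16611 + 20206 + 25101 = 71978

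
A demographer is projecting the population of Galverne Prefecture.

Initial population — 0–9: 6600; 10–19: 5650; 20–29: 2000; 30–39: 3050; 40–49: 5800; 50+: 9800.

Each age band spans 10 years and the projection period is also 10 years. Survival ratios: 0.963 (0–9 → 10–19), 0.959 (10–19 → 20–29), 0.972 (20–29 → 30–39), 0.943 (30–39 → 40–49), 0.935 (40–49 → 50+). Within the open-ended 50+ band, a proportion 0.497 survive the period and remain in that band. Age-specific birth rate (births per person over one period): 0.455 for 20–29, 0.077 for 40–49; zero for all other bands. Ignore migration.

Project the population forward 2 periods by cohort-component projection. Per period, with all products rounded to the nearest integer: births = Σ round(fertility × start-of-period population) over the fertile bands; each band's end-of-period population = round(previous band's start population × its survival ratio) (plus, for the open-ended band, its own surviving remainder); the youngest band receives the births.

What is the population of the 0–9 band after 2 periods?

Period 1:
Births: 2000 * 0.455 = 910 ; 5800 * 0.077 = 447 → total 1357
10–19: 6600 * 0.963 = 6356
20–29: 5650 * 0.959 = 5418
30–39: 2000 * 0.972 = 1944
40–49: 3050 * 0.943 = 2876
50+: 5800 * 0.935 + 9800 * 0.497 = 5423 + 4871 = 10294
→ [1357, 6356, 5418, 1944, 2876, 10294]
Period 2:
Births: 5418 * 0.455 = 2465 ; 2876 * 0.077 = 221 → total 2686
10–19: 1357 * 0.963 = 1307
20–29: 6356 * 0.959 = 6095
30–39: 5418 * 0.972 = 5266
40–49: 1944 * 0.943 = 1833
50+: 2876 * 0.935 + 10294 * 0.497 = 2689 + 5116 = 7805
→ [2686, 1307, 6095, 5266, 1833, 7805]

2686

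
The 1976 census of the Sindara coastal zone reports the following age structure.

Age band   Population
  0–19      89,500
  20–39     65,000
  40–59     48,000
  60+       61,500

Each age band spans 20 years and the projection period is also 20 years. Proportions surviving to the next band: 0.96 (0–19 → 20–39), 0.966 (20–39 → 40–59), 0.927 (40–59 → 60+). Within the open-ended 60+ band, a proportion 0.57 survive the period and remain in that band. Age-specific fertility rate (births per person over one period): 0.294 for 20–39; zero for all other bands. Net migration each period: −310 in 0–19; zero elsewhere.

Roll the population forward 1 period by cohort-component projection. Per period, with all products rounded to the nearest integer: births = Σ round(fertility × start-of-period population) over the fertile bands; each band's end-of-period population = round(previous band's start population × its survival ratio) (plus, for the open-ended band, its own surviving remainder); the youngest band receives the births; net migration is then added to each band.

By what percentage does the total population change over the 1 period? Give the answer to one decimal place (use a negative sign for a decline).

-6.4

Let band 1 be 0–19 through band 4 = 60+.
— Period 1 —
Births: 65000 × 0.294 = 19110
Band 2: 89500 × 0.96 = 85920
Band 3: 65000 × 0.966 = 62790
Band 4: 48000 × 0.927 + 61500 × 0.57 = 44496 + 35055 = 79551
Net migration: Band 1 − 310 → 18800
Population now: 0–19=18800, 20–39=85920, 40–59=62790, 60+=79551
Total: 264000 → 247061; change = -16939; percentage change = -6.4%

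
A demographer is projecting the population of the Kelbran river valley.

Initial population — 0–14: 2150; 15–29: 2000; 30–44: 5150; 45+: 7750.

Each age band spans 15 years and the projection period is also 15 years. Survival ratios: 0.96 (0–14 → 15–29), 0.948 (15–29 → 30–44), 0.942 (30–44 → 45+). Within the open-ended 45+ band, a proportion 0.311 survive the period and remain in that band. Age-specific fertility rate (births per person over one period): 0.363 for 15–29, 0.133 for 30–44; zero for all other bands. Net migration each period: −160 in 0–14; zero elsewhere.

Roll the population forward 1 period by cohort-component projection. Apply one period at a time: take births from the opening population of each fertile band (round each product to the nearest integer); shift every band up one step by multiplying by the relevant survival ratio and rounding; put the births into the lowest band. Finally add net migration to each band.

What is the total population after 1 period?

After projecting period 1:
Births: 2000 * 0.363 = 726 ; 5150 * 0.133 = 685 ⇒ total 1411
15–29: 2150 * 0.96 = 2064
30–44: 2000 * 0.948 = 1896
45+: 5150 * 0.942 + 7750 * 0.311 = 4851 + 2410 = 7261
Net migration: 0–14 − 160 → 1251
End of period: [1251, 2064, 1896, 7261]
Total after period 1: 1251 + 2064 + 1896 + 7261 = 12472

12472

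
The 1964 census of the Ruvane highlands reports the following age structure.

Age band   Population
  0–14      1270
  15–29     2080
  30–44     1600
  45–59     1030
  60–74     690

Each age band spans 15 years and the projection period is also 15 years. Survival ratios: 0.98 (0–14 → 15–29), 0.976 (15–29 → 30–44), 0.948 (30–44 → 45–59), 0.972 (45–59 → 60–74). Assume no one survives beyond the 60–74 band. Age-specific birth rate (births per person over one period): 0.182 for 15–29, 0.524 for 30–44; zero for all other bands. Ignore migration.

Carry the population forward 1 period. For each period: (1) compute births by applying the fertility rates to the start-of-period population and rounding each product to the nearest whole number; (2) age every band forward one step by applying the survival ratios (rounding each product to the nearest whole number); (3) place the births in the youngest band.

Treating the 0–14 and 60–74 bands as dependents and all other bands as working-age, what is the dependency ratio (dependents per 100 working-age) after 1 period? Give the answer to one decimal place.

Period 1.
Births: 2080 × 0.182 = 379 ; 1600 × 0.524 = 838 — total 1217
15–29: 1270 × 0.98 = 1245
30–44: 2080 × 0.976 = 2030
45–59: 1600 × 0.948 = 1517
60–74: 1030 × 0.972 = 1001
End of period: [1217, 1245, 2030, 1517, 1001]
Dependents (band 0–14 + band 60–74) = 1217 + 1001 = 2218; working-age = 4792; ratio = 2218/4792 × 100 = 46.3

46.3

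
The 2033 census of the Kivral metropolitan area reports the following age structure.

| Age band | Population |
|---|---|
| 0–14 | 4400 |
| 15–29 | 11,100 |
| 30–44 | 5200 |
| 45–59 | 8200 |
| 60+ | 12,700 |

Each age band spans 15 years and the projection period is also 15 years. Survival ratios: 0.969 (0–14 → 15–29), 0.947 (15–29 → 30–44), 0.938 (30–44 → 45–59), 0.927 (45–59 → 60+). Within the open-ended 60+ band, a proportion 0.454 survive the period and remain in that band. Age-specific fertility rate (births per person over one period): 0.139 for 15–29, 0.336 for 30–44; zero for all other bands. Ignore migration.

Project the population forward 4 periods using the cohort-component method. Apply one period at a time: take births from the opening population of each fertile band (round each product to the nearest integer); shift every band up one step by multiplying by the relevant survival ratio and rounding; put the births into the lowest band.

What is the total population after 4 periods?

19774

Period 1.
Births: 11100 * 0.139 = 1543  |  5200 * 0.336 = 1747 → total 3290
15–29: 4400 * 0.969 = 4264
30–44: 11100 * 0.947 = 10512
45–59: 5200 * 0.938 = 4878
60+: 8200 * 0.927 + 12700 * 0.454 = 7601 + 5766 = 13367
End of period: [3290, 4264, 10512, 4878, 13367]
Period 2.
Births: 4264 * 0.139 = 593  |  10512 * 0.336 = 3532 → total 4125
15–29: 3290 * 0.969 = 3188
30–44: 4264 * 0.947 = 4038
45–59: 10512 * 0.938 = 9860
60+: 4878 * 0.927 + 13367 * 0.454 = 4522 + 6069 = 10591
End of period: [4125, 3188, 4038, 9860, 10591]
Period 3.
Births: 3188 * 0.139 = 443  |  4038 * 0.336 = 1357 → total 1800
15–29: 4125 * 0.969 = 3997
30–44: 3188 * 0.947 = 3019
45–59: 4038 * 0.938 = 3788
60+: 9860 * 0.927 + 10591 * 0.454 = 9140 + 4808 = 13948
End of period: [1800, 3997, 3019, 3788, 13948]
Period 4.
Births: 3997 * 0.139 = 556  |  3019 * 0.336 = 1014 → total 1570
15–29: 1800 * 0.969 = 1744
30–44: 3997 * 0.947 = 3785
45–59: 3019 * 0.938 = 2832
60+: 3788 * 0.927 + 13948 * 0.454 = 3511 + 6332 = 9843
End of period: [1570, 1744, 3785, 2832, 9843]
Total after period 4: 1570 + 1744 + 3785 + 2832 + 9843 = 19774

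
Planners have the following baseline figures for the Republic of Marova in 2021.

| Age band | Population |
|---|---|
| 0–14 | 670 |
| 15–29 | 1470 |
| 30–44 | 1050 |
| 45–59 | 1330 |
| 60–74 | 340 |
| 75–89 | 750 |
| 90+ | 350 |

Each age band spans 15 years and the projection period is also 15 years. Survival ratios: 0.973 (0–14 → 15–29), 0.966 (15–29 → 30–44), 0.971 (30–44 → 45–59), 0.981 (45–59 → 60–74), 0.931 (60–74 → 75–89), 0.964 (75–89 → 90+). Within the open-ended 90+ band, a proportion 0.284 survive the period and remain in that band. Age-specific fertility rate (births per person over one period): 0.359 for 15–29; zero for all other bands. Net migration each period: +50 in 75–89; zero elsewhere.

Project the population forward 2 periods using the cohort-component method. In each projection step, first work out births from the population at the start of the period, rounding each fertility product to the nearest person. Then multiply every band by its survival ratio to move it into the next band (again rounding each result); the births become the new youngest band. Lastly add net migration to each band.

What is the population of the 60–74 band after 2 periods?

1001

— Period 1 —
Births: 1470 × 0.359 = 528
15–29: 670 × 0.973 = 652
30–44: 1470 × 0.966 = 1420
45–59: 1050 × 0.971 = 1020
60–74: 1330 × 0.981 = 1305
75–89: 340 × 0.931 = 317
90+: 750 × 0.964 + 350 × 0.284 = 723 + 99 = 822
Net migration: 75–89 + 50 → 367
Population now: 0–14=528, 15–29=652, 30–44=1420, 45–59=1020, 60–74=1305, 75–89=367, 90+=822
— Period 2 —
Births: 652 × 0.359 = 234
15–29: 528 × 0.973 = 514
30–44: 652 × 0.966 = 630
45–59: 1420 × 0.971 = 1379
60–74: 1020 × 0.981 = 1001
75–89: 1305 × 0.931 = 1215
90+: 367 × 0.964 + 822 × 0.284 = 354 + 233 = 587
Net migration: 75–89 + 50 → 1265
Population now: 0–14=234, 15–29=514, 30–44=630, 45–59=1379, 60–74=1001, 75–89=1265, 90+=587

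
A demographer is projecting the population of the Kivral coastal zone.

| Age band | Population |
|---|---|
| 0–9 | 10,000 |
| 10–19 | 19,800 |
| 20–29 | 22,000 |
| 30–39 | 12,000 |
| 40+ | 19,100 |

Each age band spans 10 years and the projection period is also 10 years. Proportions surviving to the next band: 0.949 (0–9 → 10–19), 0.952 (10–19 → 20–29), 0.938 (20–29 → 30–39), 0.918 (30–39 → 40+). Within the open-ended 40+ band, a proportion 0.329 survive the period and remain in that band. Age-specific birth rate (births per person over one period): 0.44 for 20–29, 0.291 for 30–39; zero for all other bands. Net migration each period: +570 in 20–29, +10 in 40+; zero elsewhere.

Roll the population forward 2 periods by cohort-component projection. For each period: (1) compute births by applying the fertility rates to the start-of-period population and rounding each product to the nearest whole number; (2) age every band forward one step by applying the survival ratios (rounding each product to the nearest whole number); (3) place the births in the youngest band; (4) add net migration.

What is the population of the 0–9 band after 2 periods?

Numbering the bands 1..5 from youngest to oldest:
After projecting period 1:
Births: 22000 × 0.44 = 9680 ; 12000 × 0.291 = 3492 ⇒ total 13172
Band 2: 10000 × 0.949 = 9490
Band 3: 19800 × 0.952 = 18850
Band 4: 22000 × 0.938 = 20636
Band 5: 12000 × 0.918 + 19100 × 0.329 = 11016 + 6284 = 17300
Net migration: Band 3 + 570 → 19420; Band 5 + 10 → 17310
Giving 13172 / 9490 / 19420 / 20636 / 17310.
After projecting period 2:
Births: 19420 × 0.44 = 8545 ; 20636 × 0.291 = 6005 ⇒ total 14550
Band 2: 13172 × 0.949 = 12500
Band 3: 9490 × 0.952 = 9034
Band 4: 19420 × 0.938 = 18216
Band 5: 20636 × 0.918 + 17310 × 0.329 = 18944 + 5695 = 24639
Net migration: Band 3 + 570 → 9604; Band 5 + 10 → 24649
Giving 14550 / 12500 / 9604 / 18216 / 24649.

14550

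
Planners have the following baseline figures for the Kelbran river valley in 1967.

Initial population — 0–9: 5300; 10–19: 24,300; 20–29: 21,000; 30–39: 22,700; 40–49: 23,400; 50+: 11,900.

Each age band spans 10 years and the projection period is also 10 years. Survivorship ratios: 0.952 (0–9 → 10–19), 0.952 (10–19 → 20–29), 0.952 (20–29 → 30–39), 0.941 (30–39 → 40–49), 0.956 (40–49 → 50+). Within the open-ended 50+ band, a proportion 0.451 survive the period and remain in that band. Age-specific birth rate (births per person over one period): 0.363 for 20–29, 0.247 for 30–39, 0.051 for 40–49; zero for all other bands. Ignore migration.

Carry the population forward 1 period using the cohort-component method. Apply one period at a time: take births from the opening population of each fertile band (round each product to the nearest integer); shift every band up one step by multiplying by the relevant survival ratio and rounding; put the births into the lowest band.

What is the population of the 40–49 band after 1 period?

21361

[period 1]
Births: 21000 × 0.363 = 7623  |  22700 × 0.247 = 5607  |  23400 × 0.051 = 1193 — total 14423
10–19: 5300 × 0.952 = 5046
20–29: 24300 × 0.952 = 23134
30–39: 21000 × 0.952 = 19992
40–49: 22700 × 0.941 = 21361
50+: 23400 × 0.956 + 11900 × 0.451 = 22370 + 5367 = 27737
→ [14423, 5046, 23134, 19992, 21361, 27737]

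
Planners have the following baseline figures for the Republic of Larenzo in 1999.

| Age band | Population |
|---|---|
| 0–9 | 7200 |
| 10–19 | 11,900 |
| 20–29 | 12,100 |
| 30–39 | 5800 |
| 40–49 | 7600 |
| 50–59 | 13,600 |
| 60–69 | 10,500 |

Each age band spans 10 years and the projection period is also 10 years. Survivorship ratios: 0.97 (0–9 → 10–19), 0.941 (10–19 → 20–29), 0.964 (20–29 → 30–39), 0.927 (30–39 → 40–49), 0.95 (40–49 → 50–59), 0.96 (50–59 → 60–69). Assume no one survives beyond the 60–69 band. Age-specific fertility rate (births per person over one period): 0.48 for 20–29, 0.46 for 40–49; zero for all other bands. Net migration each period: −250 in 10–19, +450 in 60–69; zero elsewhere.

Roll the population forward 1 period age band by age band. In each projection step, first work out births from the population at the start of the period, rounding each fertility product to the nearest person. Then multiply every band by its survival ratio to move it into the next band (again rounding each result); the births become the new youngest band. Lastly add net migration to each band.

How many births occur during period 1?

9304

— Period 1 —
Births: 12100 * 0.48 = 5808 ; 7600 * 0.46 = 3496 → total 9304
10–19: 7200 * 0.97 = 6984
20–29: 11900 * 0.941 = 11198
30–39: 12100 * 0.964 = 11664
40–49: 5800 * 0.927 = 5377
50–59: 7600 * 0.95 = 7220
60–69: 13600 * 0.96 = 13056
Net migration: 10–19 − 250 → 6734; 60–69 + 450 → 13506
End of period: [9304, 6734, 11198, 11664, 5377, 7220, 13506]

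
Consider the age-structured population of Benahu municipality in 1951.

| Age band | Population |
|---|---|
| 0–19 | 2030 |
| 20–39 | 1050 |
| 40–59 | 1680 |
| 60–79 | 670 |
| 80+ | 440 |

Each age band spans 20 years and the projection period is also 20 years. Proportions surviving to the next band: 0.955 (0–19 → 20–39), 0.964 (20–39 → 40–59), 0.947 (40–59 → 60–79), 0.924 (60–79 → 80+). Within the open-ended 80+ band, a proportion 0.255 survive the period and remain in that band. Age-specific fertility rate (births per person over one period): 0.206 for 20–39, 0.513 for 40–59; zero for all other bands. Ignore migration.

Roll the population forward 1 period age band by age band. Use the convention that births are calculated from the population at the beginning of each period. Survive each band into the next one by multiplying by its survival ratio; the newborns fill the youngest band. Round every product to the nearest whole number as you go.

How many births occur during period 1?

1078

Period 1.
Births: 1050 * 0.206 = 216 ; 1680 * 0.513 = 862 ⇒ total 1078
20–39: 2030 * 0.955 = 1939
40–59: 1050 * 0.964 = 1012
60–79: 1680 * 0.947 = 1591
80+: 670 * 0.924 + 440 * 0.255 = 619 + 112 = 731
→ [1078, 1939, 1012, 1591, 731]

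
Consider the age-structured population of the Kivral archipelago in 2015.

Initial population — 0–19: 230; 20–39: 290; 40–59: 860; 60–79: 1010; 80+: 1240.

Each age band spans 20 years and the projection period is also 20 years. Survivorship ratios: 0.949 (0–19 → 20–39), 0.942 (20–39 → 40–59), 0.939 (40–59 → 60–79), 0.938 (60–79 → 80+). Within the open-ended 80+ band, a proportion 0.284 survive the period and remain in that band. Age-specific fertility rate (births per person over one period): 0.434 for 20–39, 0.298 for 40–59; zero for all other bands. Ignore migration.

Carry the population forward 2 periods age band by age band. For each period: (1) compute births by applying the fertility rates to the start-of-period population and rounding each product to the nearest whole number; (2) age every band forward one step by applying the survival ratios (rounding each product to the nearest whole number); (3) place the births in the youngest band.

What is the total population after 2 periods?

2127

(Bands numbered youngest = 1 to oldest = 5.)
Period 1.
Births: 290 × 0.434 = 126 ; 860 × 0.298 = 256 — total 382
Band 2: 230 × 0.949 = 218
Band 3: 290 × 0.942 = 273
Band 4: 860 × 0.939 = 808
Band 5: 1010 × 0.938 + 1240 × 0.284 = 947 + 352 = 1299
Population now: 0–19=382, 20–39=218, 40–59=273, 60–79=808, 80+=1299
Period 2.
Births: 218 × 0.434 = 95 ; 273 × 0.298 = 81 — total 176
Band 2: 382 × 0.949 = 363
Band 3: 218 × 0.942 = 205
Band 4: 273 × 0.939 = 256
Band 5: 808 × 0.938 + 1299 × 0.284 = 758 + 369 = 1127
Population now: 0–19=176, 20–39=363, 40–59=205, 60–79=256, 80+=1127
Total after period 2: 176 + 363 + 205 + 256 + 1127 = 2127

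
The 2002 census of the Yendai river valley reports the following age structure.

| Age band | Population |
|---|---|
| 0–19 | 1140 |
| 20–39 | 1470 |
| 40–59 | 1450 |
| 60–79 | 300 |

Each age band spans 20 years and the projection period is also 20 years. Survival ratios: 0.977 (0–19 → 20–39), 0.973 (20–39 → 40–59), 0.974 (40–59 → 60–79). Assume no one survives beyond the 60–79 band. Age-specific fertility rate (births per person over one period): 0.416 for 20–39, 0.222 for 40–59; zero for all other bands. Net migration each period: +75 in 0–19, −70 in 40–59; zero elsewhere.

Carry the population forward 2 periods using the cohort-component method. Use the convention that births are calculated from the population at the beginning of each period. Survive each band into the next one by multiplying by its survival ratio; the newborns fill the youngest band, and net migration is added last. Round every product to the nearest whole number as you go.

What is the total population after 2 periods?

Let group 1 be 0–19 through group 4 = 60–79.
Period 1:
Births: 1470 × 0.416 = 612 ; 1450 × 0.222 = 322 — total 934
Group 2: 1140 × 0.977 = 1114
Group 3: 1470 × 0.973 = 1430
Group 4: 1450 × 0.974 = 1412
Net migration: Group 1 + 75 → 1009; Group 3 − 70 → 1360
→ [1009, 1114, 1360, 1412]
Period 2:
Births: 1114 × 0.416 = 463 ; 1360 × 0.222 = 302 — total 765
Group 2: 1009 × 0.977 = 986
Group 3: 1114 × 0.973 = 1084
Group 4: 1360 × 0.974 = 1325
Net migration: Group 1 + 75 → 840; Group 3 − 70 → 1014
→ [840, 986, 1014, 1325]
Total after period 2: 840 + 986 + 1014 + 1325 = 4165

4165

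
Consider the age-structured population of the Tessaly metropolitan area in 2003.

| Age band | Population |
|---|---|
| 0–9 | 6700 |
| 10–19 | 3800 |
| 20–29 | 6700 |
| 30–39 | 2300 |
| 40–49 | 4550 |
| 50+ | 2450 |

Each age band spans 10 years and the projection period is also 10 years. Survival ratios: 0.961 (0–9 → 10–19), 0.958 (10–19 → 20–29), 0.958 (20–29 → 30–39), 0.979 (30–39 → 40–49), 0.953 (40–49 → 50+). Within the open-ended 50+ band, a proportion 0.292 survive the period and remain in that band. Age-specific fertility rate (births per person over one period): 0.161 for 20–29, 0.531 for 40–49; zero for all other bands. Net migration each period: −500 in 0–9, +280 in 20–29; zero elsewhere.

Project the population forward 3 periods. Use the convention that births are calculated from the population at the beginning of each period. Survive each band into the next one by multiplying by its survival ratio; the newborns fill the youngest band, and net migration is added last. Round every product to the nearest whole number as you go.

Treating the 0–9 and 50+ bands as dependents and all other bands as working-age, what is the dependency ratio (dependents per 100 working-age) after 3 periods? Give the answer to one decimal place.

[period 1]
Births: 6700 × 0.161 = 1079  |  4550 × 0.531 = 2416 → total 3495
10–19: 6700 × 0.961 = 6439
20–29: 3800 × 0.958 = 3640
30–39: 6700 × 0.958 = 6419
40–49: 2300 × 0.979 = 2252
50+: 4550 × 0.953 + 2450 × 0.292 = 4336 + 715 = 5051
Net migration: 0–9 − 500 → 2995; 20–29 + 280 → 3920
Giving 2995 / 6439 / 3920 / 6419 / 2252 / 5051.
[period 2]
Births: 3920 × 0.161 = 631  |  2252 × 0.531 = 1196 → total 1827
10–19: 2995 × 0.961 = 2878
20–29: 6439 × 0.958 = 6169
30–39: 3920 × 0.958 = 3755
40–49: 6419 × 0.979 = 6284
50+: 2252 × 0.953 + 5051 × 0.292 = 2146 + 1475 = 3621
Net migration: 0–9 − 500 → 1327; 20–29 + 280 → 6449
Giving 1327 / 2878 / 6449 / 3755 / 6284 / 3621.
[period 3]
Births: 6449 × 0.161 = 1038  |  6284 × 0.531 = 3337 → total 4375
10–19: 1327 × 0.961 = 1275
20–29: 2878 × 0.958 = 2757
30–39: 6449 × 0.958 = 6178
40–49: 3755 × 0.979 = 3676
50+: 6284 × 0.953 + 3621 × 0.292 = 5989 + 1057 = 7046
Net migration: 0–9 − 500 → 3875; 20–29 + 280 → 3037
Giving 3875 / 1275 / 3037 / 6178 / 3676 / 7046.
Dependents (band 0–9 + band 50+) = 3875 + 7046 = 10921; working-age = 14166; ratio = 10921/14166 × 100 = 77.1

77.1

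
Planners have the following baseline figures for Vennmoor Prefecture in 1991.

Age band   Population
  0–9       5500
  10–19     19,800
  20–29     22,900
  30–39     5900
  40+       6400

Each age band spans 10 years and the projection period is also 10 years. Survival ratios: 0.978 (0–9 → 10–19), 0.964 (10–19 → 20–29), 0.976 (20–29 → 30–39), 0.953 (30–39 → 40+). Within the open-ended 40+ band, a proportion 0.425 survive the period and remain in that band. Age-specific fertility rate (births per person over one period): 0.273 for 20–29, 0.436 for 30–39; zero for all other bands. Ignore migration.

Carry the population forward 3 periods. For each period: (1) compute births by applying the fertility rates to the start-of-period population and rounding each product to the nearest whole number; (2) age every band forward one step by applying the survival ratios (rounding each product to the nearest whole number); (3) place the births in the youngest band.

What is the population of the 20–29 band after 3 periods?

Call the groups 1 to 5, youngest first.
Period 1:
Births: 22900 * 0.273 = 6252, 5900 * 0.436 = 2572 ⇒ total 8824
Group 2: 5500 * 0.978 = 5379
Group 3: 19800 * 0.964 = 19087
Group 4: 22900 * 0.976 = 22350
Group 5: 5900 * 0.953 + 6400 * 0.425 = 5623 + 2720 = 8343
End of period: [8824, 5379, 19087, 22350, 8343]
Period 2:
Births: 19087 * 0.273 = 5211, 22350 * 0.436 = 9745 ⇒ total 14956
Group 2: 8824 * 0.978 = 8630
Group 3: 5379 * 0.964 = 5185
Group 4: 19087 * 0.976 = 18629
Group 5: 22350 * 0.953 + 8343 * 0.425 = 21300 + 3546 = 24846
End of period: [14956, 8630, 5185, 18629, 24846]
Period 3:
Births: 5185 * 0.273 = 1416, 18629 * 0.436 = 8122 ⇒ total 9538
Group 2: 14956 * 0.978 = 14627
Group 3: 8630 * 0.964 = 8319
Group 4: 5185 * 0.976 = 5061
Group 5: 18629 * 0.953 + 24846 * 0.425 = 17753 + 10560 = 28313
End of period: [9538, 14627, 8319, 5061, 28313]

8319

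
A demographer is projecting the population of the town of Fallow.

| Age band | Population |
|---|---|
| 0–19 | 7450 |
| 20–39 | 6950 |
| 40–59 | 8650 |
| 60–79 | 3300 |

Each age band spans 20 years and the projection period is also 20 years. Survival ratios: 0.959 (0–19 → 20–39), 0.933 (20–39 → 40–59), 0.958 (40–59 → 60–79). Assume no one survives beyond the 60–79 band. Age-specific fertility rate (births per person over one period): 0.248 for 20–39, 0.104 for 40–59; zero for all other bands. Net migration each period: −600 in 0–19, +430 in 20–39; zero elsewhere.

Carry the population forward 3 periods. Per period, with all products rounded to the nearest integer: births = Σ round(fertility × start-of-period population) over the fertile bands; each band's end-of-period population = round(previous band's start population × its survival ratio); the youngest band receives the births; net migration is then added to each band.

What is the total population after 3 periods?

(Bands numbered youngest = 1 to oldest = 4.)
After projecting period 1:
Births: 6950 × 0.248 = 1724, 8650 × 0.104 = 900 — total 2624
Band 2: 7450 × 0.959 = 7145
Band 3: 6950 × 0.933 = 6484
Band 4: 8650 × 0.958 = 8287
Net migration: Band 1 − 600 → 2024; Band 2 + 430 → 7575
Giving 2024 / 7575 / 6484 / 8287.
After projecting period 2:
Births: 7575 × 0.248 = 1879, 6484 × 0.104 = 674 — total 2553
Band 2: 2024 × 0.959 = 1941
Band 3: 7575 × 0.933 = 7067
Band 4: 6484 × 0.958 = 6212
Net migration: Band 1 − 600 → 1953; Band 2 + 430 → 2371
Giving 1953 / 2371 / 7067 / 6212.
After projecting period 3:
Births: 2371 × 0.248 = 588, 7067 × 0.104 = 735 — total 1323
Band 2: 1953 × 0.959 = 1873
Band 3: 2371 × 0.933 = 2212
Band 4: 7067 × 0.958 = 6770
Net migration: Band 1 − 600 → 723; Band 2 + 430 → 2303
Giving 723 / 2303 / 2212 / 6770.
Total after period 3: 723 + 2303 + 2212 + 6770 = 12008

12008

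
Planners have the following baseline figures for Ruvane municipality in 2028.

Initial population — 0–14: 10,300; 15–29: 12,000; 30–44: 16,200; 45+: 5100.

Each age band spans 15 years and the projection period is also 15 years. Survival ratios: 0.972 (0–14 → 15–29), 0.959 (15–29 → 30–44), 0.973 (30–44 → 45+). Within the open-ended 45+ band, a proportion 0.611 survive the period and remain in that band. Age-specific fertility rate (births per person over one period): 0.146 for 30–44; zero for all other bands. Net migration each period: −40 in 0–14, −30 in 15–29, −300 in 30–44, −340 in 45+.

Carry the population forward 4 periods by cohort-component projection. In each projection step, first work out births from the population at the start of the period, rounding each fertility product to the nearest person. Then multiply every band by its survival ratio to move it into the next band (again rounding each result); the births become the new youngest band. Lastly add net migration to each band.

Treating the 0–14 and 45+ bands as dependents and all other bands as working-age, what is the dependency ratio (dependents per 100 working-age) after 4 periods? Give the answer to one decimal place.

629.9

— Period 1 —
Births: 16200 × 0.146 = 2365
15–29: 10300 × 0.972 = 10012
30–44: 12000 × 0.959 = 11508
45+: 16200 × 0.973 + 5100 × 0.611 = 15763 + 3116 = 18879
Net migration: 0–14 − 40 → 2325; 15–29 − 30 → 9982; 30–44 − 300 → 11208; 45+ − 340 → 18539
→ [2325, 9982, 11208, 18539]
— Period 2 —
Births: 11208 × 0.146 = 1636
15–29: 2325 × 0.972 = 2260
30–44: 9982 × 0.959 = 9573
45+: 11208 × 0.973 + 18539 × 0.611 = 10905 + 11327 = 22232
Net migration: 0–14 − 40 → 1596; 15–29 − 30 → 2230; 30–44 − 300 → 9273; 45+ − 340 → 21892
→ [1596, 2230, 9273, 21892]
— Period 3 —
Births: 9273 × 0.146 = 1354
15–29: 1596 × 0.972 = 1551
30–44: 2230 × 0.959 = 2139
45+: 9273 × 0.973 + 21892 × 0.611 = 9023 + 13376 = 22399
Net migration: 0–14 − 40 → 1314; 15–29 − 30 → 1521; 30–44 − 300 → 1839; 45+ − 340 → 22059
→ [1314, 1521, 1839, 22059]
— Period 4 —
Births: 1839 × 0.146 = 268
15–29: 1314 × 0.972 = 1277
30–44: 1521 × 0.959 = 1459
45+: 1839 × 0.973 + 22059 × 0.611 = 1789 + 13478 = 15267
Net migration: 0–14 − 40 → 228; 15–29 − 30 → 1247; 30–44 − 300 → 1159; 45+ − 340 → 14927
→ [228, 1247, 1159, 14927]
Dependents (band 0–14 + band 45+) = 228 + 14927 = 15155; working-age = 2406; ratio = 15155/2406 × 100 = 629.9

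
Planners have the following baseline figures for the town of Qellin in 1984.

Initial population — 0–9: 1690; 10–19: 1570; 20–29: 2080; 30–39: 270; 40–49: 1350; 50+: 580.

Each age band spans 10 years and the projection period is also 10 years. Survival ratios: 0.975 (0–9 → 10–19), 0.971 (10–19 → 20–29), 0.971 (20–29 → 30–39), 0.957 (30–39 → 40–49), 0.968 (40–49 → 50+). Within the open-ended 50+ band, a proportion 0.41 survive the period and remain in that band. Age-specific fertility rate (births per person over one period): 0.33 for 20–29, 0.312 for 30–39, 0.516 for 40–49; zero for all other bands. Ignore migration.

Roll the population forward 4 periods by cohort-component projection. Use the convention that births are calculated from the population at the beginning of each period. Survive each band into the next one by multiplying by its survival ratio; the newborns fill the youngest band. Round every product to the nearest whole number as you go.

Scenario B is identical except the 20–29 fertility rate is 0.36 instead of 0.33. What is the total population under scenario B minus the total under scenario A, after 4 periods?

Let band 1 be 0–9 through band 6 = 50+.
— Period 1 —
Births: 2080 × 0.33 = 686  |  270 × 0.312 = 84  |  1350 × 0.516 = 697 ⇒ total 1467
Band 2: 1690 × 0.975 = 1648
Band 3: 1570 × 0.971 = 1524
Band 4: 2080 × 0.971 = 2020
Band 5: 270 × 0.957 = 258
Band 6: 1350 × 0.968 + 580 × 0.41 = 1307 + 238 = 1545
→ [1467, 1648, 1524, 2020, 258, 1545]
— Period 2 —
Births: 1524 × 0.33 = 503  |  2020 × 0.312 = 630  |  258 × 0.516 = 133 ⇒ total 1266
Band 2: 1467 × 0.975 = 1430
Band 3: 1648 × 0.971 = 1600
Band 4: 1524 × 0.971 = 1480
Band 5: 2020 × 0.957 = 1933
Band 6: 258 × 0.968 + 1545 × 0.41 = 250 + 633 = 883
→ [1266, 1430, 1600, 1480, 1933, 883]
— Period 3 —
Births: 1600 × 0.33 = 528  |  1480 × 0.312 = 462  |  1933 × 0.516 = 997 ⇒ total 1987
Band 2: 1266 × 0.975 = 1234
Band 3: 1430 × 0.971 = 1389
Band 4: 1600 × 0.971 = 1554
Band 5: 1480 × 0.957 = 1416
Band 6: 1933 × 0.968 + 883 × 0.41 = 1871 + 362 = 2233
→ [1987, 1234, 1389, 1554, 1416, 2233]
— Period 4 —
Births: 1389 × 0.33 = 458  |  1554 × 0.312 = 485  |  1416 × 0.516 = 731 ⇒ total 1674
Band 2: 1987 × 0.975 = 1937
Band 3: 1234 × 0.971 = 1198
Band 4: 1389 × 0.971 = 1349
Band 5: 1554 × 0.957 = 1487
Band 6: 1416 × 0.968 + 2233 × 0.41 = 1371 + 916 = 2287
→ [1674, 1937, 1198, 1349, 1487, 2287]
Scenario A total after 4 periods: 9932
Scenario B projection —
— Period 1 —
Births: 2080 × 0.36 = 749  |  270 × 0.312 = 84  |  1350 × 0.516 = 697 ⇒ total 1530
Band 2: 1690 × 0.975 = 1648
Band 3: 1570 × 0.971 = 1524
Band 4: 2080 × 0.971 = 2020
Band 5: 270 × 0.957 = 258
Band 6: 1350 × 0.968 + 580 × 0.41 = 1307 + 238 = 1545
→ [1530, 1648, 1524, 2020, 258, 1545]
— Period 2 —
Births: 1524 × 0.36 = 549  |  2020 × 0.312 = 630  |  258 × 0.516 = 133 ⇒ total 1312
Band 2: 1530 × 0.975 = 1492
Band 3: 1648 × 0.971 = 1600
Band 4: 1524 × 0.971 = 1480
Band 5: 2020 × 0.957 = 1933
Band 6: 258 × 0.968 + 1545 × 0.41 = 250 + 633 = 883
→ [1312, 1492, 1600, 1480, 1933, 883]
— Period 3 —
Births: 1600 × 0.36 = 576  |  1480 × 0.312 = 462  |  1933 × 0.516 = 997 ⇒ total 2035
Band 2: 1312 × 0.975 = 1279
Band 3: 1492 × 0.971 = 1449
Band 4: 1600 × 0.971 = 1554
Band 5: 1480 × 0.957 = 1416
Band 6: 1933 × 0.968 + 883 × 0.41 = 1871 + 362 = 2233
→ [2035, 1279, 1449, 1554, 1416, 2233]
— Period 4 —
Births: 1449 × 0.36 = 522  |  1554 × 0.312 = 485  |  1416 × 0.516 = 731 ⇒ total 1738
Band 2: 2035 × 0.975 = 1984
Band 3: 1279 × 0.971 = 1242
Band 4: 1449 × 0.971 = 1407
Band 5: 1554 × 0.957 = 1487
Band 6: 1416 × 0.968 + 2233 × 0.41 = 1371 + 916 = 2287
→ [1738, 1984, 1242, 1407, 1487, 2287]
Scenario B total after 4 periods: 10145
Difference B − A = 10145 − 9932 = 213

213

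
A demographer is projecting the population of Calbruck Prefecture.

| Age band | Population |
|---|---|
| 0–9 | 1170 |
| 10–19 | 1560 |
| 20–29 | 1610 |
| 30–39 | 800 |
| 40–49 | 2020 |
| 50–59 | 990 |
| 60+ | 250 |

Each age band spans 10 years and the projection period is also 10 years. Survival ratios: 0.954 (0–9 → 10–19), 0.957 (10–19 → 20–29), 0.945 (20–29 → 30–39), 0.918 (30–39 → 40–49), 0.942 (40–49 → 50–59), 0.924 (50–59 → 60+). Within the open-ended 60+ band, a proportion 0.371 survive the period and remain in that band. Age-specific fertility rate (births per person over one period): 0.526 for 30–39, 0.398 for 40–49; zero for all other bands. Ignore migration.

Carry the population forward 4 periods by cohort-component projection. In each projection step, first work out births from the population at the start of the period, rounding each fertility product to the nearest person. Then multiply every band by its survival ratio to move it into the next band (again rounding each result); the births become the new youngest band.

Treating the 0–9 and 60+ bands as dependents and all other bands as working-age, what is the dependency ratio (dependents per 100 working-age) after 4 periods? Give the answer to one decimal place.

After projecting period 1:
Births: 800 × 0.526 = 421  |  2020 × 0.398 = 804 ⇒ total 1225
10–19: 1170 × 0.954 = 1116
20–29: 1560 × 0.957 = 1493
30–39: 1610 × 0.945 = 1521
40–49: 800 × 0.918 = 734
50–59: 2020 × 0.942 = 1903
60+: 990 × 0.924 + 250 × 0.371 = 915 + 93 = 1008
Population now: 0–9=1225, 10–19=1116, 20–29=1493, 30–39=1521, 40–49=734, 50–59=1903, 60+=1008
After projecting period 2:
Births: 1521 × 0.526 = 800  |  734 × 0.398 = 292 ⇒ total 1092
10–19: 1225 × 0.954 = 1169
20–29: 1116 × 0.957 = 1068
30–39: 1493 × 0.945 = 1411
40–49: 1521 × 0.918 = 1396
50–59: 734 × 0.942 = 691
60+: 1903 × 0.924 + 1008 × 0.371 = 1758 + 374 = 2132
Population now: 0–9=1092, 10–19=1169, 20–29=1068, 30–39=1411, 40–49=1396, 50–59=691, 60+=2132
After projecting period 3:
Births: 1411 × 0.526 = 742  |  1396 × 0.398 = 556 ⇒ total 1298
10–19: 1092 × 0.954 = 1042
20–29: 1169 × 0.957 = 1119
30–39: 1068 × 0.945 = 1009
40–49: 1411 × 0.918 = 1295
50–59: 1396 × 0.942 = 1315
60+: 691 × 0.924 + 2132 × 0.371 = 638 + 791 = 1429
Population now: 0–9=1298, 10–19=1042, 20–29=1119, 30–39=1009, 40–49=1295, 50–59=1315, 60+=1429
After projecting period 4:
Births: 1009 × 0.526 = 531  |  1295 × 0.398 = 515 ⇒ total 1046
10–19: 1298 × 0.954 = 1238
20–29: 1042 × 0.957 = 997
30–39: 1119 × 0.945 = 1057
40–49: 1009 × 0.918 = 926
50–59: 1295 × 0.942 = 1220
60+: 1315 × 0.924 + 1429 × 0.371 = 1215 + 530 = 1745
Population now: 0–9=1046, 10–19=1238, 20–29=997, 30–39=1057, 40–49=926, 50–59=1220, 60+=1745
Dependents (band 0–9 + band 60+) = 1046 + 1745 = 2791; working-age = 5438; ratio = 2791/5438 × 100 = 51.3

51.3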